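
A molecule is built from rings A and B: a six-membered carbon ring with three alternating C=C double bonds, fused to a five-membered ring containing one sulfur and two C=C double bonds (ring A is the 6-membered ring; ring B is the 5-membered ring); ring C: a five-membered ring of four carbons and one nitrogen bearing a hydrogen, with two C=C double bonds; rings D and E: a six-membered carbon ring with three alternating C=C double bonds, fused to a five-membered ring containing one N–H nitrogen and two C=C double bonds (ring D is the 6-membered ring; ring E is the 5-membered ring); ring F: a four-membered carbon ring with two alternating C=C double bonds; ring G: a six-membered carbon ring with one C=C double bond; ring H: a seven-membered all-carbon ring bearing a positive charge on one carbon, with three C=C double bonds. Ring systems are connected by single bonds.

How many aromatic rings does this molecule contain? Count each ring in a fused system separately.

Rings A and B form a fused bicyclic system (with one sulfur) with 9 sp² atoms and 10 π electrons from ring double bonds plus a heteroatom lone pair. 10 = 4(2)+2, so the system is aromatic and both rings count as aromatic (benzothiophene).
Ring C is fully conjugated (every ring atom contributes a p orbital); 2 ring double bonds (4 π electrons) plus a heteroatom lone pair (2) give 6 π electrons. That satisfies 4n+2 with n=1, so ring C is aromatic (pyrrole).
Rings D and E form a fused bicyclic system (with one N–H) with 9 sp² atoms and 10 π electrons from ring double bonds plus a heteroatom lone pair. 10 = 4(2)+2, so the system is aromatic and both rings count as aromatic (indole).
Ring F has only sp² ring atoms; a planar conformation would have a fully conjugated π system of 4 electrons. But 4 = 4(1), which is 4n not 4n+2, so ring F is not aromatic (cyclobutadiene) — cyclobutadiene is antiaromatic and distorts to a rectangle.
Ring G has four sp³ carbons, so it is not fully conjugated — not aromatic (cyclohexene).
Ring H is fully conjugated (every ring atom contributes a p orbital); 3 ring double bonds (6 π electrons) plus the carbocation's empty p orbital (0, but keeps the ring conjugated) give 6 π electrons. Since 6 = 4n+2 (n=1), ring H is aromatic (tropylium cation).
Aromatic: A, B, C, D, E, H. Total: 6.

6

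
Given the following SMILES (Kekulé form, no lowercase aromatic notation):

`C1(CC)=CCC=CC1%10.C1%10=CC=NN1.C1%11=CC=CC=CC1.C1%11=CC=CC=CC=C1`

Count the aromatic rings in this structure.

1

The SMILES encodes a six-membered carbon ring with two isolated C=C double bonds and two sp³ carbons; a five-membered ring with two adjacent nitrogens (one bearing H, one in a double bond) and two double bonds; a seven-membered carbon ring with three C=C double bonds and one sp³ carbon; an eight-membered carbon ring with four alternating C=C double bonds.
The 6-membered ring has two sp³ carbons, so it is not fully conjugated — not aromatic (1,4-cyclohexadiene).
The 5-membered ring with two adjacent nitrogens (one N–H, one =N–) has a continuous p-orbital overlap around the ring; 2 ring double bonds (4 π electrons) plus a heteroatom lone pair (2) give 6 π electrons. That satisfies 4n+2 with n=1, so it is aromatic (pyrazole).
The 7-membered ring has one sp³ carbon, so it is not fully conjugated — not aromatic (cycloheptatriene).
The 8-membered ring has only sp² ring atoms; a planar conformation would have a fully conjugated π system of 8 electrons. But 8 = 4(2), which is 4n not 4n+2, so it is not aromatic (cyclooctatetraene) — cyclooctatetraene distorts into a non-planar tub to avoid antiaromaticity.
1 of the 4 rings is aromatic. Total: 1.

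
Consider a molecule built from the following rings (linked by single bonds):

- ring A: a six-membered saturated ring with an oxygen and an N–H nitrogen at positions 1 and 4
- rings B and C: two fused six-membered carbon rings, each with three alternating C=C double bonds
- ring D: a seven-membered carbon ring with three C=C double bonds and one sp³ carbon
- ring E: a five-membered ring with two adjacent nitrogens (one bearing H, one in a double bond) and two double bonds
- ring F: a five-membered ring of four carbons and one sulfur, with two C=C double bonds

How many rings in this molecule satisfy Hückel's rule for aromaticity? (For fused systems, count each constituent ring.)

Ring A has only sp³ atoms, so it is not fully conjugated — not aromatic (morpholine).
Rings B and C form a fused bicyclic system with 10 sp² atoms and 10 π electrons from ring double bonds. 10 = 4(2)+2, so the system is aromatic and both rings count as aromatic (naphthalene).
Ring D has one sp³ carbon, so it is not fully conjugated — not aromatic (cycloheptatriene).
Ring E is fully conjugated (every ring atom contributes a p orbital); 2 ring double bonds (4 π electrons) plus a heteroatom lone pair (2) give 6 π electrons. 6 = 4(1)+2, so ring E is aromatic (pyrazole).
Ring F is fully conjugated (every ring atom contributes a p orbital); 2 ring double bonds (4 π electrons) plus a heteroatom lone pair (2) give 6 π electrons. 6 = 4(1)+2, so ring F is aromatic (thiophene).
Aromatic: B, C, E, F. Total: 4.

4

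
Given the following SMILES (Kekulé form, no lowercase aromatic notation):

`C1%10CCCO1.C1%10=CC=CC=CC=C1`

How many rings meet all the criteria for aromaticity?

The SMILES encodes a five-membered saturated ring of four carbons and one oxygen; an eight-membered carbon ring with four alternating C=C double bonds.
The 5-membered ring with one oxygen has only sp³ atoms, so it is not fully conjugated — not aromatic (tetrahydrofuran).
The 8-membered ring has only sp² ring atoms; a planar conformation would have a fully conjugated π system of 8 electrons. But 8 = 4(2), which is 4n not 4n+2, so it is not aromatic (cyclooctatetraene) — cyclooctatetraene distorts into a non-planar tub to avoid antiaromaticity.
None of the rings are aromatic. Total: 0.

0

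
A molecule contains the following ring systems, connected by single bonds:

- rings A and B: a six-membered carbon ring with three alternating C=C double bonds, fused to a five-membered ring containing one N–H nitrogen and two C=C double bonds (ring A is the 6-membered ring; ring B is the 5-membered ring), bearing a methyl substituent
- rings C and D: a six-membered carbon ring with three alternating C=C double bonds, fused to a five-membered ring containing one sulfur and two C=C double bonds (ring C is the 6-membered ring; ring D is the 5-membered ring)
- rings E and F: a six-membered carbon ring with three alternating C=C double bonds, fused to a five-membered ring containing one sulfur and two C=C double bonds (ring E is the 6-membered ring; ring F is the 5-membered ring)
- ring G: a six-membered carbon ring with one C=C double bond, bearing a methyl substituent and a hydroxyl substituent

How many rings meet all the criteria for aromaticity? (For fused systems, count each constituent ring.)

Rings A and B form a fused bicyclic system (with one N–H) with 9 sp² atoms and 10 π electrons from ring double bonds plus a heteroatom lone pair. 10 = 4(2)+2, so the system is aromatic and both rings count as aromatic (indole).
Rings C and D form a fused bicyclic system (with one sulfur) with 9 sp² atoms and 10 π electrons from ring double bonds plus a heteroatom lone pair. 10 = 4(2)+2, so the system is aromatic and both rings count as aromatic (benzothiophene).
Rings E and F form a fused bicyclic system (with one sulfur) with 9 sp² atoms and 10 π electrons from ring double bonds plus a heteroatom lone pair. 10 = 4(2)+2, so the system is aromatic and both rings count as aromatic (benzothiophene).
Ring G has four sp³ carbons, so it is not fully conjugated — not aromatic (cyclohexene).
Aromatic: A, B, C, D, E, F. Total: 6.

6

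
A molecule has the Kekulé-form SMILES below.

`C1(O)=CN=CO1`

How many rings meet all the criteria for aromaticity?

The SMILES encodes a five-membered ring with an oxygen at position 1 and a nitrogen at position 3 (in a C=N bond), with two double bonds.
The 5-membered ring with one oxygen and one =N– is planar and fully conjugated; 2 ring double bonds (4 π electrons) plus a heteroatom lone pair (2) give 6 π electrons. Since 6 = 4n+2 (n=1), it is aromatic (oxazole).

1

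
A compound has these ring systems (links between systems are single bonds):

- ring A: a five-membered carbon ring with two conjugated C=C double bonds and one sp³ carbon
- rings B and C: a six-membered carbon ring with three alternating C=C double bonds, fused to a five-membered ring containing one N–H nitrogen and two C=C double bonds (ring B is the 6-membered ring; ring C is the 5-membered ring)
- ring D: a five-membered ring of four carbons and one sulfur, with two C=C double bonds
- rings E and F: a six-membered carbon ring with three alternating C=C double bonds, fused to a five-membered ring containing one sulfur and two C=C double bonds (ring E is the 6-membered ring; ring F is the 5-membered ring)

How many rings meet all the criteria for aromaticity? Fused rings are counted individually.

Ring A has one sp³ carbon, so it is not fully conjugated — not aromatic (cyclopentadiene).
Rings B and C form a fused bicyclic system (with one N–H) with 9 sp² atoms and 10 π electrons from ring double bonds plus a heteroatom lone pair. 10 = 4(2)+2, so the system is aromatic and both rings count as aromatic (indole).
Ring D has a continuous p-orbital overlap around the ring; 2 ring double bonds (4 π electrons) plus a heteroatom lone pair (2) give 6 π electrons. Since 6 = 4n+2 (n=1), ring D is aromatic (thiophene).
Rings E and F form a fused bicyclic system (with one sulfur) with 9 sp² atoms and 10 π electrons from ring double bonds plus a heteroatom lone pair. 10 = 4(2)+2, so the system is aromatic and both rings count as aromatic (benzothiophene).
Aromatic: B, C, D, E, F. Total: 5.

5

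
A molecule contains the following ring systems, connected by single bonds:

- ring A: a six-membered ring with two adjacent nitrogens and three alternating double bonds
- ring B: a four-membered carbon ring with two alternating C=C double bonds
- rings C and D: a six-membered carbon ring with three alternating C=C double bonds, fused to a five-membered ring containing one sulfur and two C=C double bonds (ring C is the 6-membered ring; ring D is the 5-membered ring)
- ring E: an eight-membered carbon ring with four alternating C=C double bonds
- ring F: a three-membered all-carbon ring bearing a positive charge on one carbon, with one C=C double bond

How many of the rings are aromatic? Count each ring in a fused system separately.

4

Ring A is planar and fully conjugated; 3 ring double bonds give 6 π electrons. Since 6 = 4n+2 (n=1), ring A is aromatic (pyridazine).
Ring B has only sp² ring atoms; a planar conformation would have a fully conjugated π system of 4 electrons. But 4 = 4(1), which is 4n not 4n+2, so ring B is not aromatic (cyclobutadiene) — cyclobutadiene is antiaromatic and distorts to a rectangle.
Rings C and D form a fused bicyclic system (with one sulfur) with 9 sp² atoms and 10 π electrons from ring double bonds plus a heteroatom lone pair. 10 = 4(2)+2, so the system is aromatic and both rings count as aromatic (benzothiophene).
Ring E has only sp² ring atoms; a planar conformation would have a fully conjugated π system of 8 electrons. But 8 = 4(2), which is 4n not 4n+2, so ring E is not aromatic (cyclooctatetraene) — cyclooctatetraene distorts into a non-planar tub to avoid antiaromaticity.
Ring F has a continuous p-orbital overlap around the ring; 1 ring double bond (2 π electrons) plus the carbocation's empty p orbital (0, but keeps the ring conjugated) give 2 π electrons. That satisfies 4n+2 with n=0, so ring F is aromatic (cyclopropenyl cation).
Aromatic: A, C, D, F. Total: 4.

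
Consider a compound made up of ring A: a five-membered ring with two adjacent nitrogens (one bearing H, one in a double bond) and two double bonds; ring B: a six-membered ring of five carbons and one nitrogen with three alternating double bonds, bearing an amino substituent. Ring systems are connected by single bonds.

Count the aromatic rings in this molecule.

Ring A is planar and fully conjugated; 2 ring double bonds (4 π electrons) plus a heteroatom lone pair (2) give 6 π electrons. 6 = 4(1)+2, so ring A is aromatic (pyrazole).
Ring B has a continuous p-orbital overlap around the ring; 3 ring double bonds give 6 π electrons. Since 6 = 4n+2 (n=1), ring B is aromatic (pyridine).
Aromatic: A, B. Total: 2.

2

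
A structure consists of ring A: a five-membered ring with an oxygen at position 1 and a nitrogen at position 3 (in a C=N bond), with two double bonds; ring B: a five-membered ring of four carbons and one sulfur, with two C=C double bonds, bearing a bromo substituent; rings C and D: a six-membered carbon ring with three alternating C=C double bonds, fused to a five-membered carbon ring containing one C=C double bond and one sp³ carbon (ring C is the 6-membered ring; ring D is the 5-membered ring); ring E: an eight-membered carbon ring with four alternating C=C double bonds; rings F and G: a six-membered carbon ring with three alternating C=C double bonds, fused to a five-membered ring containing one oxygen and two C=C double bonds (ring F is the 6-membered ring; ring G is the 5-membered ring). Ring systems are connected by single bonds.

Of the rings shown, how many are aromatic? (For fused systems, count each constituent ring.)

5

Ring A is planar and fully conjugated; 2 ring double bonds (4 π electrons) plus a heteroatom lone pair (2) give 6 π electrons. 6 = 4(1)+2, so ring A is aromatic (oxazole).
Ring B is planar and fully conjugated; 2 ring double bonds (4 π electrons) plus a heteroatom lone pair (2) give 6 π electrons. That satisfies 4n+2 with n=1, so ring B is aromatic (thiophene).
Ring C is fully conjugated (every ring atom contributes a p orbital); 3 ring double bonds give 6 π electrons. That satisfies 4n+2 with n=1, so ring C is aromatic (benzene ring).
Ring D has one sp³ carbon, so it is not fully conjugated — not aromatic (cyclopentene ring).
Ring E has only sp² ring atoms; a planar conformation would have a fully conjugated π system of 8 electrons. But 8 = 4(2), which is 4n not 4n+2, so ring E is not aromatic (cyclooctatetraene) — cyclooctatetraene distorts into a non-planar tub to avoid antiaromaticity.
Rings F and G form a fused bicyclic system (with one oxygen) with 9 sp² atoms and 10 π electrons from ring double bonds plus a heteroatom lone pair. 10 = 4(2)+2, so the system is aromatic and both rings count as aromatic (benzofuran).
Aromatic: A, B, C, F, G. Total: 5.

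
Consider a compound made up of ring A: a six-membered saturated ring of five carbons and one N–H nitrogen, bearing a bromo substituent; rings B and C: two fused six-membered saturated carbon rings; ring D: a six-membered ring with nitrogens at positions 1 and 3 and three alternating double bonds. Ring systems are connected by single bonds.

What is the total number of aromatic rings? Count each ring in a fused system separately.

Ring A has only sp³ atoms, so it is not fully conjugated — not aromatic (piperidine).
Ring B has only sp³ atoms, so it is not fully conjugated — not aromatic (cyclohexane ring).
Ring C has only sp³ atoms, so it is not fully conjugated — not aromatic (cyclohexane ring).
Ring D has a continuous p-orbital overlap around the ring; 3 ring double bonds give 6 π electrons. That satisfies 4n+2 with n=1, so ring D is aromatic (pyrimidine).
Aromatic: D. Total: 1.

1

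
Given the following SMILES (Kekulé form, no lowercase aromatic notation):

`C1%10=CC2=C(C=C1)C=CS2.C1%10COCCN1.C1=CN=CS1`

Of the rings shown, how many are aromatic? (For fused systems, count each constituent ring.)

The SMILES encodes a six-membered carbon ring with three alternating C=C double bonds, fused to a five-membered ring containing one sulfur and two C=C double bonds; a six-membered saturated ring with an oxygen and an N–H nitrogen at positions 1 and 4; a five-membered ring with a sulfur at position 1 and a nitrogen at position 3 (in a C=N bond), with two double bonds.
The fused 6/5-membered bicyclic (with one sulfur) is a single π system with 9 sp² atoms and 10 π electrons from ring double bonds plus a heteroatom lone pair. 10 = 4(2)+2, so the system is aromatic and both rings count as aromatic (benzothiophene).
The 6-membered ring with one oxygen and one N–H (1,4) has only sp³ atoms, so it is not fully conjugated — not aromatic (morpholine).
The 5-membered ring with one sulfur and one =N– is planar and fully conjugated; 2 ring double bonds (4 π electrons) plus a heteroatom lone pair (2) give 6 π electrons. Since 6 = 4n+2 (n=1), it is aromatic (thiazole).
3 of the 4 rings are aromatic. Total: 3.

3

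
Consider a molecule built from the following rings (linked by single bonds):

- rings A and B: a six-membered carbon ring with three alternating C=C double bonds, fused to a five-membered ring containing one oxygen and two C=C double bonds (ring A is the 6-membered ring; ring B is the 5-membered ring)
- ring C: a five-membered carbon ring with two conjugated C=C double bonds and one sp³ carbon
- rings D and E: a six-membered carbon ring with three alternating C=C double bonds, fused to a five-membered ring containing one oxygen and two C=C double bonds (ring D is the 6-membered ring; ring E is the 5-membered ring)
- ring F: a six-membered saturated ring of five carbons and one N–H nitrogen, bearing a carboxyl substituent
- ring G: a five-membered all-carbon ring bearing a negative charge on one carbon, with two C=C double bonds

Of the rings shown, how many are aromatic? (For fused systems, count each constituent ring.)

Rings A and B form a fused bicyclic system (with one oxygen) with 9 sp² atoms and 10 π electrons from ring double bonds plus a heteroatom lone pair. 10 = 4(2)+2, so the system is aromatic and both rings count as aromatic (benzofuran).
Ring C has one sp³ carbon, so it is not fully conjugated — not aromatic (cyclopentadiene).
Rings D and E form a fused bicyclic system (with one oxygen) with 9 sp² atoms and 10 π electrons from ring double bonds plus a heteroatom lone pair. 10 = 4(2)+2, so the system is aromatic and both rings count as aromatic (benzofuran).
Ring F has only sp³ atoms, so it is not fully conjugated — not aromatic (piperidine).
Ring G is planar and fully conjugated; 2 ring double bonds (4 π electrons) plus the carbanion lone pair (2) give 6 π electrons. Since 6 = 4n+2 (n=1), ring G is aromatic (cyclopentadienyl anion).
Aromatic: A, B, D, E, G. Total: 5.

5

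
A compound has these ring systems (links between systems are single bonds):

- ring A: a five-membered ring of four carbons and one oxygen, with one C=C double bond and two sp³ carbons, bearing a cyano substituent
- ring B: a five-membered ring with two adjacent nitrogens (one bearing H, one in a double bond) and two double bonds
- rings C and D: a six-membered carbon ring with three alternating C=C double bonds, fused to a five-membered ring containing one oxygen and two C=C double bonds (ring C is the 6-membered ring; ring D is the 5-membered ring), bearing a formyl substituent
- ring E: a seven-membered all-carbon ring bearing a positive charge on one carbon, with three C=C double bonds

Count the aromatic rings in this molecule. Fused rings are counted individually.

4

Ring A has two sp³ carbons, so it is not fully conjugated — not aromatic (2,3-dihydrofuran).
Ring B is fully conjugated (every ring atom contributes a p orbital); 2 ring double bonds (4 π electrons) plus a heteroatom lone pair (2) give 6 π electrons. That satisfies 4n+2 with n=1, so ring B is aromatic (pyrazole).
Rings C and D form a fused bicyclic system (with one oxygen) with 9 sp² atoms and 10 π electrons from ring double bonds plus a heteroatom lone pair. 10 = 4(2)+2, so the system is aromatic and both rings count as aromatic (benzofuran).
Ring E has a continuous p-orbital overlap around the ring; 3 ring double bonds (6 π electrons) plus the carbocation's empty p orbital (0, but keeps the ring conjugated) give 6 π electrons. Since 6 = 4n+2 (n=1), ring E is aromatic (tropylium cation).
Aromatic: B, C, D, E. Total: 4.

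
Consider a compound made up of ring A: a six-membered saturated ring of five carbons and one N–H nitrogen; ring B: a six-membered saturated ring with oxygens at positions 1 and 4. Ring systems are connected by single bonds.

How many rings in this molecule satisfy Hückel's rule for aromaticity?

Ring A has only sp³ atoms, so it is not fully conjugated — not aromatic (piperidine).
Ring B has only sp³ atoms, so it is not fully conjugated — not aromatic (1,4-dioxane).
No ring is aromatic. Total: 0.

0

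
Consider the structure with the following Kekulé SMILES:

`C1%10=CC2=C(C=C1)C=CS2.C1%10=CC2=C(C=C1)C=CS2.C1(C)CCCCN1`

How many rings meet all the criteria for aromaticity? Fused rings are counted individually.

The SMILES encodes a six-membered carbon ring with three alternating C=C double bonds, fused to a five-membered ring containing one sulfur and two C=C double bonds; a six-membered carbon ring with three alternating C=C double bonds, fused to a five-membered ring containing one sulfur and two C=C double bonds; a six-membered saturated ring of five carbons and one N–H nitrogen.
The fused 6/5-membered bicyclic (with one sulfur) is a single π system with 9 sp² atoms and 10 π electrons from ring double bonds plus a heteroatom lone pair. 10 = 4(2)+2, so the system is aromatic and both rings count as aromatic (benzothiophene).
The fused 6/5-membered bicyclic (with one sulfur) is a single π system with 9 sp² atoms and 10 π electrons from ring double bonds plus a heteroatom lone pair. 10 = 4(2)+2, so the system is aromatic and both rings count as aromatic (benzothiophene).
The 6-membered ring with one N–H has only sp³ atoms, so it is not fully conjugated — not aromatic (piperidine).
4 of the 5 rings are aromatic. Total: 4.

4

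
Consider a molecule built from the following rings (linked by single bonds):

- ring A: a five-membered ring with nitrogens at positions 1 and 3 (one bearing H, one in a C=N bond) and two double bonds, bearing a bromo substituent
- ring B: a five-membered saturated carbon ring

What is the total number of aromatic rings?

Ring A has a continuous p-orbital overlap around the ring; 2 ring double bonds (4 π electrons) plus a heteroatom lone pair (2) give 6 π electrons. 6 = 4(1)+2, so ring A is aromatic (imidazole).
Ring B has only sp³ atoms, so it is not fully conjugated — not aromatic (cyclopentane).
Aromatic: A. Total: 1.

1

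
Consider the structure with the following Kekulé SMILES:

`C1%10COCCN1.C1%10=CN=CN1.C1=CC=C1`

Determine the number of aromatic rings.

The SMILES encodes a six-membered saturated ring with an oxygen and an N–H nitrogen at positions 1 and 4; a five-membered ring with nitrogens at positions 1 and 3 (one bearing H, one in a C=N bond) and two double bonds; a four-membered carbon ring with two alternating C=C double bonds.
The 6-membered ring with one oxygen and one N–H (1,4) has only sp³ atoms, so it is not fully conjugated — not aromatic (morpholine).
The 5-membered ring with two nitrogens (one N–H, one =N–) is fully conjugated (every ring atom contributes a p orbital); 2 ring double bonds (4 π electrons) plus a heteroatom lone pair (2) give 6 π electrons. That satisfies 4n+2 with n=1, so it is aromatic (imidazole).
The 4-membered ring has only sp² ring atoms; a planar conformation would have a fully conjugated π system of 4 electrons. But 4 = 4(1), which is 4n not 4n+2, so it is not aromatic (cyclobutadiene) — cyclobutadiene is antiaromatic and distorts to a rectangle.
1 of the 3 rings is aromatic. Total: 1.

1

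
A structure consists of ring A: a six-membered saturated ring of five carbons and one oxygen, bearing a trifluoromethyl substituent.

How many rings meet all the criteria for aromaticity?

Ring A has only sp³ atoms, so it is not fully conjugated — not aromatic (tetrahydropyran).

0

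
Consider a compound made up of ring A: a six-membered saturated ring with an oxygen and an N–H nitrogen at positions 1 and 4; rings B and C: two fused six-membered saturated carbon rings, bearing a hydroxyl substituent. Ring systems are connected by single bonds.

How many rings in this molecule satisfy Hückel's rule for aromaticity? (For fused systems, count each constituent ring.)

Ring A has only sp³ atoms, so it is not fully conjugated — not aromatic (morpholine).
Ring B has only sp³ atoms, so it is not fully conjugated — not aromatic (cyclohexane ring).
Ring C has only sp³ atoms, so it is not fully conjugated — not aromatic (cyclohexane ring).
No ring is aromatic. Total: 0.

0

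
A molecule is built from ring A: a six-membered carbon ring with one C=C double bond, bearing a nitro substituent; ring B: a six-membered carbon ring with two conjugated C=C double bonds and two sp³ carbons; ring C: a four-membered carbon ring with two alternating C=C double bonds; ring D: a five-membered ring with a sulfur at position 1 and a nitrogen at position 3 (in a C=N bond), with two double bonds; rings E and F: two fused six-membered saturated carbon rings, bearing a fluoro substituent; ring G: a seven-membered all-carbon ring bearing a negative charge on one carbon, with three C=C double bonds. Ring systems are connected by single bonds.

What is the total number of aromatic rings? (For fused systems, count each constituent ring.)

Ring A has four sp³ carbons, so it is not fully conjugated — not aromatic (cyclohexene).
Ring B has two sp³ carbons, so it is not fully conjugated — not aromatic (1,3-cyclohexadiene).
Ring C has only sp² ring atoms; a planar conformation would have a fully conjugated π system of 4 electrons. But 4 = 4(1), which is 4n not 4n+2, so ring C is not aromatic (cyclobutadiene) — cyclobutadiene is antiaromatic and distorts to a rectangle.
Ring D has a continuous p-orbital overlap around the ring; 2 ring double bonds (4 π electrons) plus a heteroatom lone pair (2) give 6 π electrons. Since 6 = 4n+2 (n=1), ring D is aromatic (thiazole).
Ring E has only sp³ atoms, so it is not fully conjugated — not aromatic (cyclohexane ring).
Ring F has only sp³ atoms, so it is not fully conjugated — not aromatic (cyclohexane ring).
Ring G has only sp² ring atoms; a planar conformation would have a fully conjugated π system of 8 electrons. But 8 = 4(2), which is 4n not 4n+2, so ring G is not aromatic (cycloheptatrienyl anion).
Aromatic: D. Total: 1.

1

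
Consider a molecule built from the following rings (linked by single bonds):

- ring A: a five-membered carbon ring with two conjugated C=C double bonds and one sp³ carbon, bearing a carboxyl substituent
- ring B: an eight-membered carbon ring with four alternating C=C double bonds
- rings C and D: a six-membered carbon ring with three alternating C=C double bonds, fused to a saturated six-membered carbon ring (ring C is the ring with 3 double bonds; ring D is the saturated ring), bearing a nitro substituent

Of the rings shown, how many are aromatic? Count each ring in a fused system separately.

1

Ring A has one sp³ carbon, so it is not fully conjugated — not aromatic (cyclopentadiene).
Ring B has only sp² ring atoms; a planar conformation would have a fully conjugated π system of 8 electrons. But 8 = 4(2), which is 4n not 4n+2, so ring B is not aromatic (cyclooctatetraene) — cyclooctatetraene distorts into a non-planar tub to avoid antiaromaticity.
Ring C is planar and fully conjugated; 3 ring double bonds give 6 π electrons. Since 6 = 4n+2 (n=1), ring C is aromatic (benzene ring).
Ring D has four sp³ carbons, so it is not fully conjugated — not aromatic (cyclohexane ring).
Aromatic: C. Total: 1.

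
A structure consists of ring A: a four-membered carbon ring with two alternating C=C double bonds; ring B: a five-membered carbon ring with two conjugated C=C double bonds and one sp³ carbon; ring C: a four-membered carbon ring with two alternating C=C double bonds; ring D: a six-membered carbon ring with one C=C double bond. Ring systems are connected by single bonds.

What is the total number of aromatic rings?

Ring A has only sp² ring atoms; a planar conformation would have a fully conjugated π system of 4 electrons. But 4 = 4(1), which is 4n not 4n+2, so ring A is not aromatic (cyclobutadiene) — cyclobutadiene is antiaromatic and distorts to a rectangle.
Ring B has one sp³ carbon, so it is not fully conjugated — not aromatic (cyclopentadiene).
Ring C has only sp² ring atoms; a planar conformation would have a fully conjugated π system of 4 electrons. But 4 = 4(1), which is 4n not 4n+2, so ring C is not aromatic (cyclobutadiene) — cyclobutadiene is antiaromatic and distorts to a rectangle.
Ring D has four sp³ carbons, so it is not fully conjugated — not aromatic (cyclohexene).
No ring is aromatic. Total: 0.

0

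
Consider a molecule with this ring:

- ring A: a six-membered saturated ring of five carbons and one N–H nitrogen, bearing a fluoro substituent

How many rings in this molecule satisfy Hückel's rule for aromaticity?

0

Ring A has only sp³ atoms, so it is not fully conjugated — not aromatic (piperidine).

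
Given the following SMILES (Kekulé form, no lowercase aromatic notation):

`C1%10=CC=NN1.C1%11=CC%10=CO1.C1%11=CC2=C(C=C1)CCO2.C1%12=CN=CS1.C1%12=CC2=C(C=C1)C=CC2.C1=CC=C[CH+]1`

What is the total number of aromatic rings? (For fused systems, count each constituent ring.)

The SMILES encodes a five-membered ring with two adjacent nitrogens (one bearing H, one in a double bond) and two double bonds; a five-membered ring of four carbons and one oxygen, with two C=C double bonds; a six-membered carbon ring with three alternating C=C double bonds, fused to a five-membered ring containing one oxygen and two sp³ carbons; a five-membered ring with a sulfur at position 1 and a nitrogen at position 3 (in a C=N bond), with two double bonds; a six-membered carbon ring with three alternating C=C double bonds, fused to a five-membered carbon ring containing one C=C double bond and one sp³ carbon; a five-membered all-carbon ring bearing a positive charge on one carbon, with two C=C double bonds.
The 5-membered ring with two adjacent nitrogens (one N–H, one =N–) has a continuous p-orbital overlap around the ring; 2 ring double bonds (4 π electrons) plus a heteroatom lone pair (2) give 6 π electrons. 6 = 4(1)+2, so it is aromatic (pyrazole).
The 5-membered ring with one oxygen is planar and fully conjugated; 2 ring double bonds (4 π electrons) plus a heteroatom lone pair (2) give 6 π electrons. Since 6 = 4n+2 (n=1), it is aromatic (furan).
The 6-membered ring is planar and fully conjugated; 3 ring double bonds give 6 π electrons. Since 6 = 4n+2 (n=1), it is aromatic (benzene ring).
The second 5-membered ring with one oxygen has two sp³ carbons, so it is not fully conjugated — not aromatic (oxolane ring).
The 5-membered ring with one sulfur and one =N– has a continuous p-orbital overlap around the ring; 2 ring double bonds (4 π electrons) plus a heteroatom lone pair (2) give 6 π electrons. Since 6 = 4n+2 (n=1), it is aromatic (thiazole).
The second 6-membered ring is planar and fully conjugated; 3 ring double bonds give 6 π electrons. That satisfies 4n+2 with n=1, so it is aromatic (benzene ring).
The 5-membered ring has one sp³ carbon, so it is not fully conjugated — not aromatic (cyclopentene ring).
The second 5-membered ring has only sp² ring atoms; a planar conformation would have a fully conjugated π system of 4 electrons. But 4 = 4(1), which is 4n not 4n+2, so it is not aromatic (cyclopentadienyl cation).
5 of the 8 rings are aromatic. Total: 5.

5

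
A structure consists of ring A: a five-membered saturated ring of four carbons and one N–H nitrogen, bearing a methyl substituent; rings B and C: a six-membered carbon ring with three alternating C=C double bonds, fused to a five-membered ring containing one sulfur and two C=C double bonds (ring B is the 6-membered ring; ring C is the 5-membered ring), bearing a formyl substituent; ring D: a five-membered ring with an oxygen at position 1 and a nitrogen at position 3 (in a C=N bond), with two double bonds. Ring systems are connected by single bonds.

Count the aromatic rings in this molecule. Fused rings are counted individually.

Ring A has only sp³ atoms, so it is not fully conjugated — not aromatic (pyrrolidine).
Rings B and C form a fused bicyclic system (with one sulfur) with 9 sp² atoms and 10 π electrons from ring double bonds plus a heteroatom lone pair. 10 = 4(2)+2, so the system is aromatic and both rings count as aromatic (benzothiophene).
Ring D is fully conjugated (every ring atom contributes a p orbital); 2 ring double bonds (4 π electrons) plus a heteroatom lone pair (2) give 6 π electrons. 6 = 4(1)+2, so ring D is aromatic (oxazole).
Aromatic: B, C, D. Total: 3.

3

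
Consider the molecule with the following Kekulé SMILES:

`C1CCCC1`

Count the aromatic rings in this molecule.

0

The SMILES encodes a five-membered saturated carbon ring.
The 5-membered ring has only sp³ atoms, so it is not fully conjugated — not aromatic (cyclopentane).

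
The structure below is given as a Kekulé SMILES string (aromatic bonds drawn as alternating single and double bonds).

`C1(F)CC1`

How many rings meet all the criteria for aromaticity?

The SMILES encodes a three-membered saturated carbon ring.
The 3-membered ring has only sp³ atoms, so it is not fully conjugated — not aromatic (cyclopropane).

0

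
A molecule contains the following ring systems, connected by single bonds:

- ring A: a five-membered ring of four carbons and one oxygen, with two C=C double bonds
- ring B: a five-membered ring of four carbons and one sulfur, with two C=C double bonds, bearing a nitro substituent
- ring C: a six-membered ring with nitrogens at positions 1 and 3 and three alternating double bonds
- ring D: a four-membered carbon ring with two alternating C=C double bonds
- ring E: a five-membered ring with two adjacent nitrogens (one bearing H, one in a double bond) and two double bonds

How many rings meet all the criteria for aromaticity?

Ring A is fully conjugated (every ring atom contributes a p orbital); 2 ring double bonds (4 π electrons) plus a heteroatom lone pair (2) give 6 π electrons. That satisfies 4n+2 with n=1, so ring A is aromatic (furan).
Ring B is fully conjugated (every ring atom contributes a p orbital); 2 ring double bonds (4 π electrons) plus a heteroatom lone pair (2) give 6 π electrons. 6 = 4(1)+2, so ring B is aromatic (thiophene).
Ring C has a continuous p-orbital overlap around the ring; 3 ring double bonds give 6 π electrons. Since 6 = 4n+2 (n=1), ring C is aromatic (pyrimidine).
Ring D has only sp² ring atoms; a planar conformation would have a fully conjugated π system of 4 electrons. But 4 = 4(1), which is 4n not 4n+2, so ring D is not aromatic (cyclobutadiene) — cyclobutadiene is antiaromatic and distorts to a rectangle.
Ring E is fully conjugated (every ring atom contributes a p orbital); 2 ring double bonds (4 π electrons) plus a heteroatom lone pair (2) give 6 π electrons. 6 = 4(1)+2, so ring E is aromatic (pyrazole).
Aromatic: A, B, C, E. Total: 4.

4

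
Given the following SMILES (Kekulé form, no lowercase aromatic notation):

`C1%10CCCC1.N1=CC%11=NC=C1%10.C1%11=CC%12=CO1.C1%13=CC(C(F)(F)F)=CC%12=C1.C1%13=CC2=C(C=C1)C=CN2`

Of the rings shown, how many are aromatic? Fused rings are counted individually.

5

The SMILES encodes a five-membered saturated carbon ring; a six-membered ring with nitrogens at positions 1 and 4 and three alternating double bonds; a five-membered ring of four carbons and one oxygen, with two C=C double bonds; a six-membered carbon ring with three alternating C=C double bonds; a six-membered carbon ring with three alternating C=C double bonds, fused to a five-membered ring containing one N–H nitrogen and two C=C double bonds.
The 5-membered ring has only sp³ atoms, so it is not fully conjugated — not aromatic (cyclopentane).
The 6-membered ring with two nitrogens (1,4) has a continuous p-orbital overlap around the ring; 3 ring double bonds give 6 π electrons. Since 6 = 4n+2 (n=1), it is aromatic (pyrazine).
The 5-membered ring with one oxygen is planar and fully conjugated; 2 ring double bonds (4 π electrons) plus a heteroatom lone pair (2) give 6 π electrons. That satisfies 4n+2 with n=1, so it is aromatic (furan).
The 6-membered ring has a continuous p-orbital overlap around the ring; 3 ring double bonds give 6 π electrons. 6 = 4(1)+2, so it is aromatic (benzene).
The fused 6/5-membered bicyclic (with one N–H) is a single π system with 9 sp² atoms and 10 π electrons from ring double bonds plus a heteroatom lone pair. 10 = 4(2)+2, so the system is aromatic and both rings count as aromatic (indole).
5 of the 6 rings are aromatic. Total: 5.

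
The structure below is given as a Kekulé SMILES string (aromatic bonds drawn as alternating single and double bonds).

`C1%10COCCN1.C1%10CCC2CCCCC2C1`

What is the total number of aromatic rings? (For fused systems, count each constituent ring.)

0

The SMILES encodes a six-membered saturated ring with an oxygen and an N–H nitrogen at positions 1 and 4; two fused six-membered saturated carbon rings.
The 6-membered ring with one oxygen and one N–H (1,4) has only sp³ atoms, so it is not fully conjugated — not aromatic (morpholine).
The 6-membered ring has only sp³ atoms, so it is not fully conjugated — not aromatic (cyclohexane ring).
The second 6-membered ring has only sp³ atoms, so it is not fully conjugated — not aromatic (cyclohexane ring).
None of the rings are aromatic. Total: 0.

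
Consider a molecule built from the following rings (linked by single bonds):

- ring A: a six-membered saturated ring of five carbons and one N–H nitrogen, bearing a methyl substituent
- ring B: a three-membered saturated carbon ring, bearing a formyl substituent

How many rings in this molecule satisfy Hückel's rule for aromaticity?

0

Ring A has only sp³ atoms, so it is not fully conjugated — not aromatic (piperidine).
Ring B has only sp³ atoms, so it is not fully conjugated — not aromatic (cyclopropane).
No ring is aromatic. Total: 0.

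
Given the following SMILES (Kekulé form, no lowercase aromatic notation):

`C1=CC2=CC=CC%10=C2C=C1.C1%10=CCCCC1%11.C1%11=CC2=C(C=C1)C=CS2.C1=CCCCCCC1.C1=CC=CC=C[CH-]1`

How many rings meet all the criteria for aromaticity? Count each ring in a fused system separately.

4

The SMILES encodes two fused six-membered carbon rings, each with three alternating C=C double bonds; a six-membered carbon ring with one C=C double bond; a six-membered carbon ring with three alternating C=C double bonds, fused to a five-membered ring containing one sulfur and two C=C double bonds; an eight-membered carbon ring with one C=C double bond; a seven-membered all-carbon ring bearing a negative charge on one carbon, with three C=C double bonds.
The fused 6/6-membered bicyclic is a single π system with 10 sp² atoms and 10 π electrons from ring double bonds. 10 = 4(2)+2, so the system is aromatic and both rings count as aromatic (naphthalene).
The 6-membered ring has four sp³ carbons, so it is not fully conjugated — not aromatic (cyclohexene).
The fused 6/5-membered bicyclic (with one sulfur) is a single π system with 9 sp² atoms and 10 π electrons from ring double bonds plus a heteroatom lone pair. 10 = 4(2)+2, so the system is aromatic and both rings count as aromatic (benzothiophene).
The 8-membered ring has six sp³ carbons, so it is not fully conjugated — not aromatic (cyclooctene).
The 7-membered ring has only sp² ring atoms; a planar conformation would have a fully conjugated π system of 8 electrons. But 8 = 4(2), which is 4n not 4n+2, so it is not aromatic (cycloheptatrienyl anion).
4 of the 7 rings are aromatic. Total: 4.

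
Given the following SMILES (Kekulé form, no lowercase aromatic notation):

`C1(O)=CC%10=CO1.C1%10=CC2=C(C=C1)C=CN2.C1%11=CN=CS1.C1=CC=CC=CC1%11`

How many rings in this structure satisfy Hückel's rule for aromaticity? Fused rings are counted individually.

4

The SMILES encodes a five-membered ring of four carbons and one oxygen, with two C=C double bonds; a six-membered carbon ring with three alternating C=C double bonds, fused to a five-membered ring containing one N–H nitrogen and two C=C double bonds; a five-membered ring with a sulfur at position 1 and a nitrogen at position 3 (in a C=N bond), with two double bonds; a seven-membered carbon ring with three C=C double bonds and one sp³ carbon.
The 5-membered ring with one oxygen is planar and fully conjugated; 2 ring double bonds (4 π electrons) plus a heteroatom lone pair (2) give 6 π electrons. Since 6 = 4n+2 (n=1), it is aromatic (furan).
The fused 6/5-membered bicyclic (with one N–H) is a single π system with 9 sp² atoms and 10 π electrons from ring double bonds plus a heteroatom lone pair. 10 = 4(2)+2, so the system is aromatic and both rings count as aromatic (indole).
The 5-membered ring with one sulfur and one =N– is planar and fully conjugated; 2 ring double bonds (4 π electrons) plus a heteroatom lone pair (2) give 6 π electrons. Since 6 = 4n+2 (n=1), it is aromatic (thiazole).
The 7-membered ring has one sp³ carbon, so it is not fully conjugated — not aromatic (cycloheptatriene).
4 of the 5 rings are aromatic. Total: 4.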